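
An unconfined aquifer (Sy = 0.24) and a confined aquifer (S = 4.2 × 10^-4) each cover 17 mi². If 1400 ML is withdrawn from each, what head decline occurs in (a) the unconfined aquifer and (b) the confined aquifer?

Δh_u ≈ 0.132 m; Δh_c ≈ 75.7 m

A = 17 mi² = 4.403 × 10^7 m²
ΔV = 1400 ML = 1.4 × 10^6 m³
Unconfined: Δh_u = ΔV/(Sy·A) = 1.4 × 10^6/(0.24 × 4.403 × 10^7) = 0.1325 m
Confined: Δh_c = ΔV/(S·A) = 1.4 × 10^6/(4.2 × 10^-4 × 4.403 × 10^7) = 75.71 m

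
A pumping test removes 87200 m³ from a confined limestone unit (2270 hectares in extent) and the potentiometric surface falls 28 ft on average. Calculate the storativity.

S ≈ 4.5 × 10^-4

A = 2270 hectares = 2.27 × 10^7 m²
Δh = 28 ft = 8.534 m
S = ΔV / (A × Δh) = 87200 m³ / (2.27 × 10^7 m² × 8.534 m) = 4.501 × 10^-4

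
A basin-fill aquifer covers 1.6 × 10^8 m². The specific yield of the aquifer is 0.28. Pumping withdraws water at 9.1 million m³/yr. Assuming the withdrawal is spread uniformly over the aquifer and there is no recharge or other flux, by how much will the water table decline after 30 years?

Q = 9.1 million m³/yr = 24930 m³/d
t = 30 years = 10950 d
ΔV = Q × t = 24930 m³/d × 10950 d = 2.73 × 10^8 m³
Δh = ΔV / (Sy × A) = 2.73 × 10^8 / (0.28 × 1.6 × 10^8) = 6.094 m

Δh ≈ 6.09 m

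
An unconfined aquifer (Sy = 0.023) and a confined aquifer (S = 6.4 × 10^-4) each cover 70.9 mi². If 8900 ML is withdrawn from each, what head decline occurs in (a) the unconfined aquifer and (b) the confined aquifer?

A = 70.9 mi² = 1.836 × 10^8 m²
ΔV = 8900 ML = 8.9 × 10^6 m³
Unconfined: Δh_u = ΔV/(Sy·A) = 8.9 × 10^6/(0.023 × 1.836 × 10^8) = 2.107 m
Confined: Δh_c = ΔV/(S·A) = 8.9 × 10^6/(6.4 × 10^-4 × 1.836 × 10^8) = 75.73 m

Δh_u ≈ 2.11 m; Δh_c ≈ 75.7 m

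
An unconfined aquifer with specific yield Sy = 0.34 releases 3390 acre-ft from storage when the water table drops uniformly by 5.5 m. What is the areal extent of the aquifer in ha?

A ≈ 224 ha

ΔV = 3390 acre-ft = 4.182 × 10^6 m³
A = ΔV / (Sy × Δh) = 4.182 × 10^6 / (0.34 × 5.5) = 2.236 × 10^6 m²
A = 2.236 × 10^6 m² = 223.6 ha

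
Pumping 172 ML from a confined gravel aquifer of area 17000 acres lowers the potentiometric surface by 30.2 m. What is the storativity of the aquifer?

S ≈ 8.3 × 10^-5

A = 17000 acres = 6.88 × 10^7 m²
ΔV = 172 ML = 1.72 × 10^5 m³
S = ΔV / (A × Δh) = 1.72 × 10^5 m³ / (6.88 × 10^7 m² × 30.2 m) = 8.279 × 10^-5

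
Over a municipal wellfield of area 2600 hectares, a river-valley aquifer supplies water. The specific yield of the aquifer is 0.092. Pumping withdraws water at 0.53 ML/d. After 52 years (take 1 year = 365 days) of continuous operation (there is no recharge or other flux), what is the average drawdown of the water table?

A = 2600 hectares = 2.6 × 10^7 m²
Q = 0.53 ML/d = 530 m³/d
t = 52 years = 18980 d
ΔV = Q × t = 530 m³/d × 18980 d = 1.006 × 10^7 m³
Δh = ΔV / (Sy × A) = 1.006 × 10^7 / (0.092 × 2.6 × 10^7) = 4.205 m

Δh ≈ 4.21 m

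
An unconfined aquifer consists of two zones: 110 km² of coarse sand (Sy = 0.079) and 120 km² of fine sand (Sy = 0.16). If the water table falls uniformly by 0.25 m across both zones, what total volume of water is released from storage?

ΔV ≈ 6.97 × 10^6 m³

A₁ = 110 km² = 1.1 × 10^8 m²; A₂ = 120 km² = 1.2 × 10^8 m²
ΔV₁ = 0.079 × 1.1 × 10^8 × 0.25 = 2.172 × 10^6 m³
ΔV₂ = 0.16 × 1.2 × 10^8 × 0.25 = 4.8 × 10^6 m³
ΔV = ΔV₁ + ΔV₂ = 6.973 × 10^6 m³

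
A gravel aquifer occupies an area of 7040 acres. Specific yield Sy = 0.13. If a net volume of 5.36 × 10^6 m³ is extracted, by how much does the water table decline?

Δh ≈ 1.45 m

A = 7040 acres = 2.849 × 10^7 m²
Δh = ΔV / (Sy × A) = 5.36 × 10^6 m³ / (0.13 × 2.849 × 10^7 m²) = 1.447 m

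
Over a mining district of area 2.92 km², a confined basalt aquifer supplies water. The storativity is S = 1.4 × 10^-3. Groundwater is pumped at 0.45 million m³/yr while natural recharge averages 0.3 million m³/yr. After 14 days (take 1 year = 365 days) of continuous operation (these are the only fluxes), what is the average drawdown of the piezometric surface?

Δh ≈ 1.41 m

A = 2.92 km² = 2.92 × 10^6 m²
Net abstraction = 0.45 − 0.3 = 0.15 million m³/yr
Q_net = 0.15 million m³/yr = 411 m³/d
ΔV = Q × t = 411 m³/d × 14 d = 5753 m³
Δh = ΔV / (S × A) = 5753 / (0.0014 × 2.92 × 10^6) = 1.407 m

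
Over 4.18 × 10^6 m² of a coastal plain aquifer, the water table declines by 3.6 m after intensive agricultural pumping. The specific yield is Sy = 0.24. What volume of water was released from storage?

ΔV ≈ 3.61 × 10^6 m³

ΔV = Sy × A × Δh = 0.24 × 4.18 × 10^6 m² × 3.6 m = 3.612 × 10^6 m³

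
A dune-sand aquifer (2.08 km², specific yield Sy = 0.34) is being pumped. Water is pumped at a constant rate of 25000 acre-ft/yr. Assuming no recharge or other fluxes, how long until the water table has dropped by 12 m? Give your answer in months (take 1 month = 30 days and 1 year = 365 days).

A = 2.08 km² = 2.08 × 10^6 m²
ΔV = Sy × A × Δh = 0.34 × 2.08 × 10^6 × 12 = 8.486 × 10^6 m³
Q = 25000 acre-ft/yr = 84490 m³/d
t = ΔV / Q = 8.486 × 10^6 m³ / 84490 m³/d = 100.4 d
t = 100.4 d ≈ 3.348 months

t ≈ 3.35 months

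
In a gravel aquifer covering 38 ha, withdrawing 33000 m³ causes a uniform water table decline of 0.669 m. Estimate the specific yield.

A = 38 ha = 3.8 × 10^5 m²
Sy = ΔV / (A × Δh) = 33000 m³ / (3.8 × 10^5 m² × 0.669 m) = 0.1298

Sy ≈ 0.13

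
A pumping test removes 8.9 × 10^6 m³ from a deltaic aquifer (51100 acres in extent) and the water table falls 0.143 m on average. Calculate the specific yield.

A = 51100 acres = 2.068 × 10^8 m²
Sy = ΔV / (A × Δh) = 8.9 × 10^6 m³ / (2.068 × 10^8 m² × 0.143 m) = 0.301

Sy ≈ 0.3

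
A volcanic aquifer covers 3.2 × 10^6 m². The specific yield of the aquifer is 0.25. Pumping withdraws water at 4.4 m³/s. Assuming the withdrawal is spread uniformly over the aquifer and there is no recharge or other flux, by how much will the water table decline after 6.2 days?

Δh ≈ 2.95 m

Q = 4.4 m³/s = 3.802 × 10^5 m³/d
ΔV = Q × t = 3.802 × 10^5 m³/d × 6.2 d = 2.357 × 10^6 m³
Δh = ΔV / (Sy × A) = 2.357 × 10^6 / (0.25 × 3.2 × 10^6) = 2.946 m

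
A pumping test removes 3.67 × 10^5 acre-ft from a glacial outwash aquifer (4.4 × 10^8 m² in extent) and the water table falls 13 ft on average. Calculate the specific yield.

Sy ≈ 0.26

Δh = 13 ft = 3.962 m
ΔV = 3.67 × 10^5 acre-ft = 4.527 × 10^8 m³
Sy = ΔV / (A × Δh) = 4.527 × 10^8 m³ / (4.4 × 10^8 m² × 3.962 m) = 0.2596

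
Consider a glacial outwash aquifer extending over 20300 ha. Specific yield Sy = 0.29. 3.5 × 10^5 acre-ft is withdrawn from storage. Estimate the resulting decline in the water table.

A = 20300 ha = 2.03 × 10^8 m²
ΔV = 3.5 × 10^5 acre-ft = 4.317 × 10^8 m³
Δh = ΔV / (Sy × A) = 4.317 × 10^8 m³ / (0.29 × 2.03 × 10^8 m²) = 7.333 m

Δh ≈ 7.33 m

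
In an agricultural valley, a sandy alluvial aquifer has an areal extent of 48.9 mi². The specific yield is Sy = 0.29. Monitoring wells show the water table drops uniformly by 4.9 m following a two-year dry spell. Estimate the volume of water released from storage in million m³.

ΔV ≈ 180 million m³

A = 48.9 mi² = 1.267 × 10^8 m²
ΔV = Sy × A × Δh = 0.29 × 1.267 × 10^8 m² × 4.9 m = 1.8 × 10^8 m³
ΔV = 1.8 × 10^8 m³ = 180 million m³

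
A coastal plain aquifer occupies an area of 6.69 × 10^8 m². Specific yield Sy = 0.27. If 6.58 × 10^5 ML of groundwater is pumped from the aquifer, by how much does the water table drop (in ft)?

Δh ≈ 12 ft

ΔV = 6.58 × 10^5 ML = 6.58 × 10^8 m³
Δh = ΔV / (Sy × A) = 6.58 × 10^8 m³ / (0.27 × 6.69 × 10^8 m²) = 3.643 m
Δh = 3.643 m = 11.95 ft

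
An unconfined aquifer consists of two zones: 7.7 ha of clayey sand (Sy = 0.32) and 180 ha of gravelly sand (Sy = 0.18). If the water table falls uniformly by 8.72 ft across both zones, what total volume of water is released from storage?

A₁ = 7.7 ha = 77000 m²; A₂ = 180 ha = 1.8 × 10^6 m²
Δh = 8.72 ft = 2.658 m
ΔV₁ = 0.32 × 77000 × 2.658 = 65490 m³
ΔV₂ = 0.18 × 1.8 × 10^6 × 2.658 = 8.611 × 10^5 m³
ΔV = ΔV₁ + ΔV₂ = 9.266 × 10^5 m³

ΔV ≈ 9.27 × 10^5 m³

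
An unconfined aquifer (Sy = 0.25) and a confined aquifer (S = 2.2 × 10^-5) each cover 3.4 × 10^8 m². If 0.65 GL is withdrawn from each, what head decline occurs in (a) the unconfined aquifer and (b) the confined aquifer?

ΔV = 0.65 GL = 6.5 × 10^5 m³
Unconfined: Δh_u = ΔV/(Sy·A) = 6.5 × 10^5/(0.25 × 3.4 × 10^8) = 0.007647 m
Confined: Δh_c = ΔV/(S·A) = 6.5 × 10^5/(2.2 × 10^-5 × 3.4 × 10^8) = 86.9 m

Δh_u ≈ 0.00765 m; Δh_c ≈ 86.9 m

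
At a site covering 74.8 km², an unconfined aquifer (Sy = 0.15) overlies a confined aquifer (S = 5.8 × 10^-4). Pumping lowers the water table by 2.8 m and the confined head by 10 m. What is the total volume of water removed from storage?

ΔV ≈ 3.18 × 10^7 m³

A = 74.8 km² = 7.48 × 10^7 m²
Unconfined: ΔV_u = Sy × A × Δh_u = 0.15 × 7.48 × 10^7 × 2.8 = 3.142 × 10^7 m³
Confined: ΔV_c = S × A × Δh_c = 5.8 × 10^-4 × 7.48 × 10^7 × 10 = 4.338 × 10^5 m³
Total ΔV = 3.142 × 10^7 + 4.338 × 10^5 = 3.185 × 10^7 m³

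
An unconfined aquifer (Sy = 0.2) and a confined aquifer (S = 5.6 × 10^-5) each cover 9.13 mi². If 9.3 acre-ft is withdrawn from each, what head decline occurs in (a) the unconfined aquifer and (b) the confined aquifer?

A = 9.13 mi² = 2.365 × 10^7 m²
ΔV = 9.3 acre-ft = 11470 m³
Unconfined: Δh_u = ΔV/(Sy·A) = 11470/(0.2 × 2.365 × 10^7) = 0.002426 m
Confined: Δh_c = ΔV/(S·A) = 11470/(5.6 × 10^-5 × 2.365 × 10^7) = 8.663 m

Δh_u ≈ 0.00243 m; Δh_c ≈ 8.66 m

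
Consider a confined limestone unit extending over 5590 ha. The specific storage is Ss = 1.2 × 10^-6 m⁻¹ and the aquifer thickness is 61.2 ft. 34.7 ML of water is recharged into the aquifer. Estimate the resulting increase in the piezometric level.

b = 61.2 ft = 18.65 m
S = Ss × b = 1.2 × 10^-6 m⁻¹ × 18.65 m = 2.238 × 10^-5
A = 5590 ha = 5.59 × 10^7 m²
ΔV = 34.7 ML = 34700 m³
Δh = ΔV / (S × A) = 34700 m³ / (2.238 × 10^-5 × 5.59 × 10^7 m²) = 27.73 m

Δh ≈ 27.7 m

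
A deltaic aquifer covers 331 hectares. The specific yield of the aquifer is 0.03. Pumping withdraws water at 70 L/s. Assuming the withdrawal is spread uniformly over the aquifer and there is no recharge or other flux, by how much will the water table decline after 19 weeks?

A = 331 hectares = 3.31 × 10^6 m²
Q = 70 L/s = 6048 m³/d
t = 19 weeks = 133 d
ΔV = Q × t = 6048 m³/d × 133 d = 8.044 × 10^5 m³
Δh = ΔV / (Sy × A) = 8.044 × 10^5 / (0.03 × 3.31 × 10^6) = 8.101 m

Δh ≈ 8.1 m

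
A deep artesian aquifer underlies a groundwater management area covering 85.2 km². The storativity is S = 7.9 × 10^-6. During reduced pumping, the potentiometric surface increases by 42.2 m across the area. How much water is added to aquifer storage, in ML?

A = 85.2 km² = 8.52 × 10^7 m²
ΔV = S × A × Δh = 7.9 × 10^-6 × 8.52 × 10^7 m² × 42.2 m = 28400 m³
ΔV = 28400 m³ = 28.4 ML

ΔV ≈ 28.4 ML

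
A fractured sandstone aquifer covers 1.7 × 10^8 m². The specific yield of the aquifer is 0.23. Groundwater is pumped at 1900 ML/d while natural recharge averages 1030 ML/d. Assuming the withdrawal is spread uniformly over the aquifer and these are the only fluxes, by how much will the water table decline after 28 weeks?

Δh ≈ 4.36 m

Net abstraction = 1900 − 1030 = 870 ML/d
Q_net = 870 ML/d = 8.7 × 10^5 m³/d
t = 28 weeks = 196 d
ΔV = Q × t = 8.7 × 10^5 m³/d × 196 d = 1.705 × 10^8 m³
Δh = ΔV / (Sy × A) = 1.705 × 10^8 / (0.23 × 1.7 × 10^8) = 4.361 m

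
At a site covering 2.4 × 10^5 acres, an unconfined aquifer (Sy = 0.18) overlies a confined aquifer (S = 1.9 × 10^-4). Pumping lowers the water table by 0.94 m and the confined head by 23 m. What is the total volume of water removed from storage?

A = 2.4 × 10^5 acres = 9.712 × 10^8 m²
Unconfined: ΔV_u = Sy × A × Δh_u = 0.18 × 9.712 × 10^8 × 0.94 = 1.643 × 10^8 m³
Confined: ΔV_c = S × A × Δh_c = 1.9 × 10^-4 × 9.712 × 10^8 × 23 = 4.244 × 10^6 m³
Total ΔV = 1.643 × 10^8 + 4.244 × 10^6 = 1.686 × 10^8 m³

ΔV ≈ 1.69 × 10^8 m³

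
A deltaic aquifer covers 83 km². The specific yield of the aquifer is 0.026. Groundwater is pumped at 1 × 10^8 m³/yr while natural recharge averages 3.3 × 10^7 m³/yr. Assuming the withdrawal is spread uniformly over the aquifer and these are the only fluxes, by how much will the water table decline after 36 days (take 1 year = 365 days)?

A = 83 km² = 8.3 × 10^7 m²
Net abstraction = 1 × 10^8 − 3.3 × 10^7 = 6.7 × 10^7 m³/yr
Q_net = 6.7 × 10^7 m³/yr = 1.836 × 10^5 m³/d
ΔV = Q × t = 1.836 × 10^5 m³/d × 36 d = 6.608 × 10^6 m³
Δh = ΔV / (Sy × A) = 6.608 × 10^6 / (0.026 × 8.3 × 10^7) = 3.062 m

Δh ≈ 3.06 m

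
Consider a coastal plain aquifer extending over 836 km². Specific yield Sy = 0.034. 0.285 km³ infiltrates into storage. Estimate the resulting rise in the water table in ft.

Δh ≈ 32.9 ft

A = 836 km² = 8.36 × 10^8 m²
ΔV = 0.285 km³ = 2.85 × 10^8 m³
Δh = ΔV / (Sy × A) = 2.85 × 10^8 m³ / (0.034 × 8.36 × 10^8 m²) = 10.03 m
Δh = 10.03 m = 32.9 ft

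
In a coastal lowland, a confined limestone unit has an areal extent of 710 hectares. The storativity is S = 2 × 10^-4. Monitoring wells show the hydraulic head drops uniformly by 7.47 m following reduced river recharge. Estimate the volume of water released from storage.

ΔV ≈ 10600 m³

A = 710 hectares = 7.1 × 10^6 m²
ΔV = S × A × Δh = 2 × 10^-4 × 7.1 × 10^6 m² × 7.47 m = 10610 m³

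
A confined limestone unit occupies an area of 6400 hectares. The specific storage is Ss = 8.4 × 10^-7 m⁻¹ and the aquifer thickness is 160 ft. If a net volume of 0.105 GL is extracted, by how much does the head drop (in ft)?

b = 160 ft = 48.77 m
S = Ss × b = 8.4 × 10^-7 m⁻¹ × 48.77 m = 4.097 × 10^-5
A = 6400 hectares = 6.4 × 10^7 m²
ΔV = 0.105 GL = 1.05 × 10^5 m³
Δh = ΔV / (S × A) = 1.05 × 10^5 m³ / (4.097 × 10^-5 × 6.4 × 10^7 m²) = 40.05 m
Δh = 40.05 m = 131.4 ft

Δh ≈ 131 ft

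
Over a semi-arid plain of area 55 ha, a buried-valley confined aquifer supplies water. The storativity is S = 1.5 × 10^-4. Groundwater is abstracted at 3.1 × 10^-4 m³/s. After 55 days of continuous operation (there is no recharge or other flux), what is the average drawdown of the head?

A = 55 ha = 5.5 × 10^5 m²
Q = 3.1 × 10^-4 m³/s = 26.78 m³/d
ΔV = Q × t = 26.78 m³/d × 55 d = 1473 m³
Δh = ΔV / (S × A) = 1473 / (1.5 × 10^-4 × 5.5 × 10^5) = 17.86 m

Δh ≈ 17.9 m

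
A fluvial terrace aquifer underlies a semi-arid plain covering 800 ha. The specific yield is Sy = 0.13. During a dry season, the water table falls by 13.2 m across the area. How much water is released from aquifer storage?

ΔV ≈ 1.37 × 10^7 m³

A = 800 ha = 8 × 10^6 m²
ΔV = Sy × A × Δh = 0.13 × 8 × 10^6 m² × 13.2 m = 1.373 × 10^7 m³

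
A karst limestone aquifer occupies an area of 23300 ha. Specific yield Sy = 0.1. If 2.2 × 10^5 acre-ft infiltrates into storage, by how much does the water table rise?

A = 23300 ha = 2.33 × 10^8 m²
ΔV = 2.2 × 10^5 acre-ft = 2.714 × 10^8 m³
Δh = ΔV / (Sy × A) = 2.714 × 10^8 m³ / (0.1 × 2.33 × 10^8 m²) = 11.65 m

Δh ≈ 11.6 m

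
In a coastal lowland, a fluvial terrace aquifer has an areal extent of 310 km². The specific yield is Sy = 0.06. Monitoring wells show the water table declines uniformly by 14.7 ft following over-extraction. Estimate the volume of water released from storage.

ΔV ≈ 8.33 × 10^7 m³

A = 310 km² = 3.1 × 10^8 m²
Δh = 14.7 ft = 4.481 m
ΔV = Sy × A × Δh = 0.06 × 3.1 × 10^8 m² × 4.481 m = 8.334 × 10^7 m³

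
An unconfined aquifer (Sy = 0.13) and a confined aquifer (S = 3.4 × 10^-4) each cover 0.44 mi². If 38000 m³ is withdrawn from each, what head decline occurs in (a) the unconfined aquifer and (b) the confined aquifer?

A = 0.44 mi² = 1.14 × 10^6 m²
Unconfined: Δh_u = ΔV/(Sy·A) = 38000/(0.13 × 1.14 × 10^6) = 0.2565 m
Confined: Δh_c = ΔV/(S·A) = 38000/(3.4 × 10^-4 × 1.14 × 10^6) = 98.07 m

Δh_u ≈ 0.257 m; Δh_c ≈ 98.1 m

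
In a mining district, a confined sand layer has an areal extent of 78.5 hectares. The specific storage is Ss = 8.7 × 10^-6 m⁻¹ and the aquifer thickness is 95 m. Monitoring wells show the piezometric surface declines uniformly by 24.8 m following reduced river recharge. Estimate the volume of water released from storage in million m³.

S = Ss × b = 8.7 × 10^-6 m⁻¹ × 95 m = 8.265 × 10^-4
A = 78.5 hectares = 7.85 × 10^5 m²
ΔV = S × A × Δh = 8.265 × 10^-4 × 7.85 × 10^5 m² × 24.8 m = 16090 m³
ΔV = 16090 m³ = 0.01609 million m³

ΔV ≈ 0.0161 million m³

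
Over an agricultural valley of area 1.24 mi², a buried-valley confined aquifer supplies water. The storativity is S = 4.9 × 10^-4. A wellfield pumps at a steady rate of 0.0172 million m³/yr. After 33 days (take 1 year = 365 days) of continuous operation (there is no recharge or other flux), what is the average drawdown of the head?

Δh ≈ 0.988 m

A = 1.24 mi² = 3.212 × 10^6 m²
Q = 0.0172 million m³/yr = 47.12 m³/d
ΔV = Q × t = 47.12 m³/d × 33 d = 1555 m³
Δh = ΔV / (S × A) = 1555 / (4.9 × 10^-4 × 3.212 × 10^6) = 0.9882 m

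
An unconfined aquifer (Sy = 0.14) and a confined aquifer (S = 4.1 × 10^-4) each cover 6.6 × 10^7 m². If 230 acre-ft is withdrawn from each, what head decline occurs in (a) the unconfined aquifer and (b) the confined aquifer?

Δh_u ≈ 0.0307 m; Δh_c ≈ 10.5 m

ΔV = 230 acre-ft = 2.837 × 10^5 m³
Unconfined: Δh_u = ΔV/(Sy·A) = 2.837 × 10^5/(0.14 × 6.6 × 10^7) = 0.0307 m
Confined: Δh_c = ΔV/(S·A) = 2.837 × 10^5/(4.1 × 10^-4 × 6.6 × 10^7) = 10.48 m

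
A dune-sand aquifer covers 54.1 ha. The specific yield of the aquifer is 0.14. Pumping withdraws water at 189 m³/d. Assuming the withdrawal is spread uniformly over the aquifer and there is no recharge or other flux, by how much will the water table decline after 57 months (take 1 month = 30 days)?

A = 54.1 ha = 5.41 × 10^5 m²
t = 57 months = 1710 d
ΔV = Q × t = 189 m³/d × 1710 d = 3.232 × 10^5 m³
Δh = ΔV / (Sy × A) = 3.232 × 10^5 / (0.14 × 5.41 × 10^5) = 4.267 m

Δh ≈ 4.27 m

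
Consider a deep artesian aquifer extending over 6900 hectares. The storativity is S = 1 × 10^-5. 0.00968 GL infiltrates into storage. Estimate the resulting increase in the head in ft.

Δh ≈ 46 ft

A = 6900 hectares = 6.9 × 10^7 m²
ΔV = 0.00968 GL = 9680 m³
Δh = ΔV / (S × A) = 9680 m³ / (1 × 10^-5 × 6.9 × 10^7 m²) = 14.03 m
Δh = 14.03 m = 46.03 ft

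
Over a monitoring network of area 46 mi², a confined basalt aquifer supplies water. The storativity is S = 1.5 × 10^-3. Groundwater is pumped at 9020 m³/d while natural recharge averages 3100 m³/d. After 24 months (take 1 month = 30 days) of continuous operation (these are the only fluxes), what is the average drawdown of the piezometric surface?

A = 46 mi² = 1.191 × 10^8 m²
Net abstraction = 9020 − 3100 = 5920 m³/d
t = 24 months = 720 d
ΔV = Q × t = 5920 m³/d × 720 d = 4.262 × 10^6 m³
Δh = ΔV / (S × A) = 4.262 × 10^6 / (0.0015 × 1.191 × 10^8) = 23.85 m

Δh ≈ 23.9 m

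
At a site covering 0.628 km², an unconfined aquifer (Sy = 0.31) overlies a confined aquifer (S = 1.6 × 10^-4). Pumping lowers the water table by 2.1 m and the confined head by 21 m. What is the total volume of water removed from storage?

ΔV ≈ 4.11 × 10^5 m³

A = 0.628 km² = 6.28 × 10^5 m²
Unconfined: ΔV_u = Sy × A × Δh_u = 0.31 × 6.28 × 10^5 × 2.1 = 4.088 × 10^5 m³
Confined: ΔV_c = S × A × Δh_c = 1.6 × 10^-4 × 6.28 × 10^5 × 21 = 2110 m³
Total ΔV = 4.088 × 10^5 + 2110 = 4.109 × 10^5 m³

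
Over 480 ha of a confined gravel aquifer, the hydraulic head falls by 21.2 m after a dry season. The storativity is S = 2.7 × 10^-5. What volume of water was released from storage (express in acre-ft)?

A = 480 ha = 4.8 × 10^6 m²
ΔV = S × A × Δh = 2.7 × 10^-5 × 4.8 × 10^6 m² × 21.2 m = 2748 m³
ΔV = 2748 m³ = 2.227 acre-ft

ΔV ≈ 2.23 acre-ft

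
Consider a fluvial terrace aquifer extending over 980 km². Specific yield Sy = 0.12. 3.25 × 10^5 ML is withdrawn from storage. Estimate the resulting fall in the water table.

Δh ≈ 2.76 m

A = 980 km² = 9.8 × 10^8 m²
ΔV = 3.25 × 10^5 ML = 3.25 × 10^8 m³
Δh = ΔV / (Sy × A) = 3.25 × 10^8 m³ / (0.12 × 9.8 × 10^8 m²) = 2.764 m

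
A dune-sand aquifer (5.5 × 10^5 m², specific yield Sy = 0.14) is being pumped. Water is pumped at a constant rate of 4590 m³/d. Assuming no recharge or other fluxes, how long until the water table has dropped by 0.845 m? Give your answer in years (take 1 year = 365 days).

ΔV = Sy × A × Δh = 0.14 × 5.5 × 10^5 × 0.845 = 65070 m³
t = ΔV / Q = 65070 m³ / 4590 m³/d = 14.18 d
t = 14.18 d ≈ 0.03884 years

t ≈ 0.0388 years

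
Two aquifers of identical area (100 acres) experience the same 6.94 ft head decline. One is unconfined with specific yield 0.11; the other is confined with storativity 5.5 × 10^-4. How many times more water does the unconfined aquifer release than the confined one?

A = 100 acres = 4.047 × 10^5 m²
Δh = 6.94 ft = 2.115 m
Unconfined: ΔV_u = Sy × A × Δh = 0.11 × 4.047 × 10^5 × 2.115 = 94160 m³
Confined: ΔV_c = S × A × Δh = 5.5 × 10^-4 × 4.047 × 10^5 × 2.115 = 470.8 m³
Ratio = ΔV_u / ΔV_c = Sy / S = 0.11 / 5.5 × 10^-4 = 200

ΔV_u / ΔV_c ≈ 200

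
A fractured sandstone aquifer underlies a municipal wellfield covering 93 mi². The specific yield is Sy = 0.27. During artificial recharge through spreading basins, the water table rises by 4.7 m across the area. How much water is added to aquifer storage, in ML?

A = 93 mi² = 2.409 × 10^8 m²
ΔV = Sy × A × Δh = 0.27 × 2.409 × 10^8 m² × 4.7 m = 3.057 × 10^8 m³
ΔV = 3.057 × 10^8 m³ = 3.057 × 10^5 ML

ΔV ≈ 3.06 × 10^5 ML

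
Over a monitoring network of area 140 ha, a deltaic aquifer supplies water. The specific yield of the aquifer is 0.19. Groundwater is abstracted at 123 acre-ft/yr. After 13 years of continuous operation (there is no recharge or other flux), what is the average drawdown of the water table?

Δh ≈ 7.41 m

A = 140 ha = 1.4 × 10^6 m²
Q = 123 acre-ft/yr = 415.7 m³/d
t = 13 years = 4745 d
ΔV = Q × t = 415.7 m³/d × 4745 d = 1.972 × 10^6 m³
Δh = ΔV / (Sy × A) = 1.972 × 10^6 / (0.19 × 1.4 × 10^6) = 7.415 m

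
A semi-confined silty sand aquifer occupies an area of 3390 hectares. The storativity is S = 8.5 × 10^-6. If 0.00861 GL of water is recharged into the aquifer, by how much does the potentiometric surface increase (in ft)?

A = 3390 hectares = 3.39 × 10^7 m²
ΔV = 0.00861 GL = 8610 m³
Δh = ΔV / (S × A) = 8610 m³ / (8.5 × 10^-6 × 3.39 × 10^7 m²) = 29.88 m
Δh = 29.88 m = 98.03 ft

Δh ≈ 98 ft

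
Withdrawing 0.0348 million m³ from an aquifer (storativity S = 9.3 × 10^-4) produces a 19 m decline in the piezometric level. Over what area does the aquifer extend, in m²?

A ≈ 1.97 × 10^6 m²

ΔV = 0.0348 million m³ = 34800 m³
A = ΔV / (S × Δh) = 34800 / (9.3 × 10^-4 × 19) = 1.969 × 10^6 m²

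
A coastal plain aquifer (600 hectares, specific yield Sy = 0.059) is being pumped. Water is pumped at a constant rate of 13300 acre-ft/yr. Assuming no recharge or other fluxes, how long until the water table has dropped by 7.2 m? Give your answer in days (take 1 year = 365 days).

A = 600 hectares = 6 × 10^6 m²
ΔV = Sy × A × Δh = 0.059 × 6 × 10^6 × 7.2 = 2.549 × 10^6 m³
Q = 13300 acre-ft/yr = 44950 m³/d
t = ΔV / Q = 2.549 × 10^6 m³ / 44950 m³/d = 56.71 d

t ≈ 56.7 days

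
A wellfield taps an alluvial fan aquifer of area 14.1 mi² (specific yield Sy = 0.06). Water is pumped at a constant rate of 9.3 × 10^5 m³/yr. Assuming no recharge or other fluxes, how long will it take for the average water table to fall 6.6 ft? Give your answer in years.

A = 14.1 mi² = 3.652 × 10^7 m²
Δh = 6.6 ft = 2.012 m
ΔV = Sy × A × Δh = 0.06 × 3.652 × 10^7 × 2.012 = 4.408 × 10^6 m³
Q = 9.3 × 10^5 m³/yr = 2548 m³/d
t = ΔV / Q = 4.408 × 10^6 m³ / 2548 m³/d = 1730 d
t = 1730 d ≈ 4.74 years

t ≈ 4.74 years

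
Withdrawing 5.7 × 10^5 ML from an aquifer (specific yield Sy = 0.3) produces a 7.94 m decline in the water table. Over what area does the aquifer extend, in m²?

ΔV = 5.7 × 10^5 ML = 5.7 × 10^8 m³
A = ΔV / (Sy × Δh) = 5.7 × 10^8 / (0.3 × 7.94) = 2.393 × 10^8 m²

A ≈ 2.39 × 10^8 m²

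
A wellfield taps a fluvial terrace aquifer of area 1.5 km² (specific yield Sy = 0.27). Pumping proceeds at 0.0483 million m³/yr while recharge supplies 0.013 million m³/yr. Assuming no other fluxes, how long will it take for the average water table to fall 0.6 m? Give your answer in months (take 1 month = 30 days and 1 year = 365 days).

t ≈ 83.8 months

A = 1.5 km² = 1.5 × 10^6 m²
ΔV = Sy × A × Δh = 0.27 × 1.5 × 10^6 × 0.6 = 2.43 × 10^5 m³
Net withdrawal = 0.0483 − 0.013 = 0.0353 million m³/yr = 96.71 m³/d
t = ΔV / Q = 2.43 × 10^5 m³ / 96.71 m³/d = 2513 d
t = 2513 d ≈ 83.75 months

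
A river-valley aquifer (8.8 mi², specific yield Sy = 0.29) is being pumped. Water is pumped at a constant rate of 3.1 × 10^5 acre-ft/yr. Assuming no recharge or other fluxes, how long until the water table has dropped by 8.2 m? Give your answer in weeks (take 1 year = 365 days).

A = 8.8 mi² = 2.279 × 10^7 m²
ΔV = Sy × A × Δh = 0.29 × 2.279 × 10^7 × 8.2 = 5.42 × 10^7 m³
Q = 3.1 × 10^5 acre-ft/yr = 1.048 × 10^6 m³/d
t = ΔV / Q = 5.42 × 10^7 m³ / 1.048 × 10^6 m³/d = 51.74 d
t = 51.74 d ≈ 7.391 weeks

t ≈ 7.39 weeks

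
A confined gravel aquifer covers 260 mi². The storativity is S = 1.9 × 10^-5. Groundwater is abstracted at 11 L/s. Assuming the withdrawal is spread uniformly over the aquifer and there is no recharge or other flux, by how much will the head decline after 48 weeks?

Δh ≈ 25 m

A = 260 mi² = 6.734 × 10^8 m²
Q = 11 L/s = 950.4 m³/d
t = 48 weeks = 336 d
ΔV = Q × t = 950.4 m³/d × 336 d = 3.193 × 10^5 m³
Δh = ΔV / (S × A) = 3.193 × 10^5 / (1.9 × 10^-5 × 6.734 × 10^8) = 24.96 m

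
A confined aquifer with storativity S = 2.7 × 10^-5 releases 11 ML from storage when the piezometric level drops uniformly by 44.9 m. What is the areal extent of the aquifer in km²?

ΔV = 11 ML = 11000 m³
A = ΔV / (S × Δh) = 11000 / (2.7 × 10^-5 × 44.9) = 9.074 × 10^6 m²
A = 9.074 × 10^6 m² = 9.074 km²

A ≈ 9.07 km²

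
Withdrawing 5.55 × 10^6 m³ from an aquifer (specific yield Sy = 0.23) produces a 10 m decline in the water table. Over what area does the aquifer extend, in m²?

A ≈ 2.41 × 10^6 m²

A = ΔV / (Sy × Δh) = 5.55 × 10^6 / (0.23 × 10) = 2.413 × 10^6 m²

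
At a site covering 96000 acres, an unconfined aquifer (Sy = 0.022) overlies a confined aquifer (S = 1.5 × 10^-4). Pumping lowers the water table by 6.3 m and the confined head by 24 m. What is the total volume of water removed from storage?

A = 96000 acres = 3.885 × 10^8 m²
Unconfined: ΔV_u = Sy × A × Δh_u = 0.022 × 3.885 × 10^8 × 6.3 = 5.385 × 10^7 m³
Confined: ΔV_c = S × A × Δh_c = 1.5 × 10^-4 × 3.885 × 10^8 × 24 = 1.399 × 10^6 m³
Total ΔV = 5.385 × 10^7 + 1.399 × 10^6 = 5.524 × 10^7 m³

ΔV ≈ 5.52 × 10^7 m³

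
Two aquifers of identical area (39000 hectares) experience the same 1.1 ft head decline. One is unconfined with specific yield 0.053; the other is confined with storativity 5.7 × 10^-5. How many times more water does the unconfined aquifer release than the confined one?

A = 39000 hectares = 3.9 × 10^8 m²
Δh = 1.1 ft = 0.3353 m
Unconfined: ΔV_u = Sy × A × Δh = 0.053 × 3.9 × 10^8 × 0.3353 = 6.93 × 10^6 m³
Confined: ΔV_c = S × A × Δh = 5.7 × 10^-5 × 3.9 × 10^8 × 0.3353 = 7453 m³
Ratio = ΔV_u / ΔV_c = Sy / S = 0.053 / 5.7 × 10^-5 = 929.8

ΔV_u / ΔV_c ≈ 930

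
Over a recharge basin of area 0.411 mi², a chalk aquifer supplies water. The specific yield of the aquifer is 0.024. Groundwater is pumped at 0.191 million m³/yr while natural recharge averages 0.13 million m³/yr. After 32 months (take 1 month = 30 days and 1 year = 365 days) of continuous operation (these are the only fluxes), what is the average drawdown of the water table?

A = 0.411 mi² = 1.064 × 10^6 m²
Net abstraction = 0.191 − 0.13 = 0.061 million m³/yr
Q_net = 0.061 million m³/yr = 167.1 m³/d
t = 32 months = 960 d
ΔV = Q × t = 167.1 m³/d × 960 d = 1.604 × 10^5 m³
Δh = ΔV / (Sy × A) = 1.604 × 10^5 / (0.024 × 1.064 × 10^6) = 6.28 m

Δh ≈ 6.28 m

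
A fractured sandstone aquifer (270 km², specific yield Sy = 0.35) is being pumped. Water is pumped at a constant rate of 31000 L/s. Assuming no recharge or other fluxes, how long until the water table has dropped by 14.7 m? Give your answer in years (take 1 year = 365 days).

t ≈ 1.42 years

A = 270 km² = 2.7 × 10^8 m²
ΔV = Sy × A × Δh = 0.35 × 2.7 × 10^8 × 14.7 = 1.389 × 10^9 m³
Q = 31000 L/s = 2.678 × 10^6 m³/d
t = ΔV / Q = 1.389 × 10^9 m³ / 2.678 × 10^6 m³/d = 518.6 d
t = 518.6 d ≈ 1.421 years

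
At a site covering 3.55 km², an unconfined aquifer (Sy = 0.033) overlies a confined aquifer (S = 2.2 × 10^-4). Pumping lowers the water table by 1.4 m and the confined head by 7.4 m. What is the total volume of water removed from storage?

A = 3.55 km² = 3.55 × 10^6 m²
Unconfined: ΔV_u = Sy × A × Δh_u = 0.033 × 3.55 × 10^6 × 1.4 = 1.64 × 10^5 m³
Confined: ΔV_c = S × A × Δh_c = 2.2 × 10^-4 × 3.55 × 10^6 × 7.4 = 5779 m³
Total ΔV = 1.64 × 10^5 + 5779 = 1.698 × 10^5 m³

ΔV ≈ 1.7 × 10^5 m³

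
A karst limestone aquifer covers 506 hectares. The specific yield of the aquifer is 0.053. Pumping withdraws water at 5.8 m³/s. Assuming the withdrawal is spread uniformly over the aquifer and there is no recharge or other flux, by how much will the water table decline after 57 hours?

Δh ≈ 4.44 m

A = 506 hectares = 5.06 × 10^6 m²
Q = 5.8 m³/s = 5.011 × 10^5 m³/d
t = 57 hours = 2.375 d
ΔV = Q × t = 5.011 × 10^5 m³/d × 2.375 d = 1.19 × 10^6 m³
Δh = ΔV / (Sy × A) = 1.19 × 10^6 / (0.053 × 5.06 × 10^6) = 4.438 m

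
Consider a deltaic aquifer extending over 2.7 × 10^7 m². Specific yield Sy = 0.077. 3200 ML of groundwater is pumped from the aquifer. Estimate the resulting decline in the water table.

ΔV = 3200 ML = 3.2 × 10^6 m³
Δh = ΔV / (Sy × A) = 3.2 × 10^6 m³ / (0.077 × 2.7 × 10^7 m²) = 1.539 m

Δh ≈ 1.54 m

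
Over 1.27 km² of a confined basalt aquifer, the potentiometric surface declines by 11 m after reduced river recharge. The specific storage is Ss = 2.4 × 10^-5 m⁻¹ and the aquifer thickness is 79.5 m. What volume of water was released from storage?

S = Ss × b = 2.4 × 10^-5 m⁻¹ × 79.5 m = 1.908 × 10^-3
A = 1.27 km² = 1.27 × 10^6 m²
ΔV = S × A × Δh = 0.001908 × 1.27 × 10^6 m² × 11 m = 26650 m³

ΔV ≈ 26700 m³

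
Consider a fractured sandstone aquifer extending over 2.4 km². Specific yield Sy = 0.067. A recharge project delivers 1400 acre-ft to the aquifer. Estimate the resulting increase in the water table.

A = 2.4 km² = 2.4 × 10^6 m²
ΔV = 1400 acre-ft = 1.727 × 10^6 m³
Δh = ΔV / (Sy × A) = 1.727 × 10^6 m³ / (0.067 × 2.4 × 10^6 m²) = 10.74 m

Δh ≈ 10.7 m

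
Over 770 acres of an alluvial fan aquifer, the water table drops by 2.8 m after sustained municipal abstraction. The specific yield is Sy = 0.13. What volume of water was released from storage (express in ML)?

ΔV ≈ 1130 ML

A = 770 acres = 3.116 × 10^6 m²
ΔV = Sy × A × Δh = 0.13 × 3.116 × 10^6 m² × 2.8 m = 1.134 × 10^6 m³
ΔV = 1.134 × 10^6 m³ = 1134 ML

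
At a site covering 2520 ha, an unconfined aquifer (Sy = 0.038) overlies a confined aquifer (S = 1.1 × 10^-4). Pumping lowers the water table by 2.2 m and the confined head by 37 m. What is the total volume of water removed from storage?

ΔV ≈ 2.21 × 10^6 m³

A = 2520 ha = 2.52 × 10^7 m²
Unconfined: ΔV_u = Sy × A × Δh_u = 0.038 × 2.52 × 10^7 × 2.2 = 2.107 × 10^6 m³
Confined: ΔV_c = S × A × Δh_c = 1.1 × 10^-4 × 2.52 × 10^7 × 37 = 1.026 × 10^5 m³
Total ΔV = 2.107 × 10^6 + 1.026 × 10^5 = 2.209 × 10^6 m³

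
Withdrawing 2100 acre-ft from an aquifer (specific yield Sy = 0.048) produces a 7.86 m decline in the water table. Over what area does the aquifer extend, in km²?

ΔV = 2100 acre-ft = 2.59 × 10^6 m³
A = ΔV / (Sy × Δh) = 2.59 × 10^6 / (0.048 × 7.86) = 6.866 × 10^6 m²
A = 6.866 × 10^6 m² = 6.866 km²

A ≈ 6.87 km²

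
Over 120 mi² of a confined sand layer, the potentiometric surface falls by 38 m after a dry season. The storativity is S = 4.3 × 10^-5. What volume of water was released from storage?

ΔV ≈ 5.08 × 10^5 m³

A = 120 mi² = 3.108 × 10^8 m²
ΔV = S × A × Δh = 4.3 × 10^-5 × 3.108 × 10^8 m² × 38 m = 5.078 × 10^5 m³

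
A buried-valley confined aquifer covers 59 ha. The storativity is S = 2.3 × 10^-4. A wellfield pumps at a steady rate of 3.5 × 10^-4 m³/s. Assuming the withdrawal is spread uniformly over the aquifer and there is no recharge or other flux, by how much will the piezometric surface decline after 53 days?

Δh ≈ 11.8 m

A = 59 ha = 5.9 × 10^5 m²
Q = 3.5 × 10^-4 m³/s = 30.24 m³/d
ΔV = Q × t = 30.24 m³/d × 53 d = 1603 m³
Δh = ΔV / (S × A) = 1603 / (2.3 × 10^-4 × 5.9 × 10^5) = 11.81 m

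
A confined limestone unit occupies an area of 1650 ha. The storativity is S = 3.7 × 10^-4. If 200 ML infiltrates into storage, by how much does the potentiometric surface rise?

Δh ≈ 32.8 m

A = 1650 ha = 1.65 × 10^7 m²
ΔV = 200 ML = 2 × 10^5 m³
Δh = ΔV / (S × A) = 2 × 10^5 m³ / (3.7 × 10^-4 × 1.65 × 10^7 m²) = 32.76 m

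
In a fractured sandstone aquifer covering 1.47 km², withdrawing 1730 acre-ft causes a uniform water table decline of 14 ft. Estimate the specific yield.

A = 1.47 km² = 1.47 × 10^6 m²
Δh = 14 ft = 4.267 m
ΔV = 1730 acre-ft = 2.134 × 10^6 m³
Sy = ΔV / (A × Δh) = 2.134 × 10^6 m³ / (1.47 × 10^6 m² × 4.267 m) = 0.3402

Sy ≈ 0.34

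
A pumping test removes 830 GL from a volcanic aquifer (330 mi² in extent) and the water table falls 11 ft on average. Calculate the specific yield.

Sy ≈ 0.29

A = 330 mi² = 8.547 × 10^8 m²
Δh = 11 ft = 3.353 m
ΔV = 830 GL = 8.3 × 10^8 m³
Sy = ΔV / (A × Δh) = 8.3 × 10^8 m³ / (8.547 × 10^8 m² × 3.353 m) = 0.2896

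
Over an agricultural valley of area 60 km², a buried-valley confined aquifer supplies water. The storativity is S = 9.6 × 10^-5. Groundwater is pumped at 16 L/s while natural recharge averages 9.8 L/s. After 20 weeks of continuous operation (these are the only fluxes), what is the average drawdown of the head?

Δh ≈ 13 m

A = 60 km² = 6 × 10^7 m²
Net abstraction = 16 − 9.8 = 6.2 L/s
Q_net = 6.2 L/s = 535.7 m³/d
t = 20 weeks = 140 d
ΔV = Q × t = 535.7 m³/d × 140 d = 75000 m³
Δh = ΔV / (S × A) = 75000 / (9.6 × 10^-5 × 6 × 10^7) = 13.02 m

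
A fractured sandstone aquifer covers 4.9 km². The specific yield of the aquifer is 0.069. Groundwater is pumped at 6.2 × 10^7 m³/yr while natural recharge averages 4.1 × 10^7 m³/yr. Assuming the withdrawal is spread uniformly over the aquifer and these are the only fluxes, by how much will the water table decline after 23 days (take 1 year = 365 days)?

Δh ≈ 3.91 m

A = 4.9 km² = 4.9 × 10^6 m²
Net abstraction = 6.2 × 10^7 − 4.1 × 10^7 = 2.1 × 10^7 m³/yr
Q_net = 2.1 × 10^7 m³/yr = 57530 m³/d
ΔV = Q × t = 57530 m³/d × 23 d = 1.323 × 10^6 m³
Δh = ΔV / (Sy × A) = 1.323 × 10^6 / (0.069 × 4.9 × 10^6) = 3.914 m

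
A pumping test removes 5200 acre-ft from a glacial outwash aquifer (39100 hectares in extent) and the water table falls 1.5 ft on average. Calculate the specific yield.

A = 39100 hectares = 3.91 × 10^8 m²
Δh = 1.5 ft = 0.4572 m
ΔV = 5200 acre-ft = 6.414 × 10^6 m³
Sy = ΔV / (A × Δh) = 6.414 × 10^6 m³ / (3.91 × 10^8 m² × 0.4572 m) = 0.03588

Sy ≈ 0.036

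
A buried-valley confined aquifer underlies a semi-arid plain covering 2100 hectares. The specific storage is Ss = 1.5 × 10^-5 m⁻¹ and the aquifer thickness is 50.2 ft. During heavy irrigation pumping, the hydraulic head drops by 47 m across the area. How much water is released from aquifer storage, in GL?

ΔV ≈ 0.227 GL

b = 50.2 ft = 15.3 m
S = Ss × b = 1.5 × 10^-5 m⁻¹ × 15.3 m = 2.295 × 10^-4
A = 2100 hectares = 2.1 × 10^7 m²
ΔV = S × A × Δh = 2.295 × 10^-4 × 2.1 × 10^7 m² × 47 m = 2.265 × 10^5 m³
ΔV = 2.265 × 10^5 m³ = 0.2265 GL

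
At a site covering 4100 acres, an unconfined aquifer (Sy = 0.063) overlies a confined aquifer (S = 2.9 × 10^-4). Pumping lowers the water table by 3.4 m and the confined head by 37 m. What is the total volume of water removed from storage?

A = 4100 acres = 1.659 × 10^7 m²
Unconfined: ΔV_u = Sy × A × Δh_u = 0.063 × 1.659 × 10^7 × 3.4 = 3.554 × 10^6 m³
Confined: ΔV_c = S × A × Δh_c = 2.9 × 10^-4 × 1.659 × 10^7 × 37 = 1.78 × 10^5 m³
Total ΔV = 3.554 × 10^6 + 1.78 × 10^5 = 3.732 × 10^6 m³

ΔV ≈ 3.73 × 10^6 m³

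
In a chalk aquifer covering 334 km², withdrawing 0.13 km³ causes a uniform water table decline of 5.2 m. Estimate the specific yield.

A = 334 km² = 3.34 × 10^8 m²
ΔV = 0.13 km³ = 1.3 × 10^8 m³
Sy = ΔV / (A × Δh) = 1.3 × 10^8 m³ / (3.34 × 10^8 m² × 5.2 m) = 0.07485

Sy ≈ 0.075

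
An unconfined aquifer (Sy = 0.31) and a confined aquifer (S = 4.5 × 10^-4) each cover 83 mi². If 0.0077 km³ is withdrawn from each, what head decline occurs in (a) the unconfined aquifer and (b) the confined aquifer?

Δh_u ≈ 0.116 m; Δh_c ≈ 79.6 m

A = 83 mi² = 2.15 × 10^8 m²
ΔV = 0.0077 km³ = 7.7 × 10^6 m³
Unconfined: Δh_u = ΔV/(Sy·A) = 7.7 × 10^6/(0.31 × 2.15 × 10^8) = 0.1155 m
Confined: Δh_c = ΔV/(S·A) = 7.7 × 10^6/(4.5 × 10^-4 × 2.15 × 10^8) = 79.6 m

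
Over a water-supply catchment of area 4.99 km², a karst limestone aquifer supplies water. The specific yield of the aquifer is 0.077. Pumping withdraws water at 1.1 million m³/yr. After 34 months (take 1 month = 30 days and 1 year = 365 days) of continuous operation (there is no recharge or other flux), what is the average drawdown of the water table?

Δh ≈ 8 m

A = 4.99 km² = 4.99 × 10^6 m²
Q = 1.1 million m³/yr = 3014 m³/d
t = 34 months = 1020 d
ΔV = Q × t = 3014 m³/d × 1020 d = 3.074 × 10^6 m³
Δh = ΔV / (Sy × A) = 3.074 × 10^6 / (0.077 × 4.99 × 10^6) = 8 m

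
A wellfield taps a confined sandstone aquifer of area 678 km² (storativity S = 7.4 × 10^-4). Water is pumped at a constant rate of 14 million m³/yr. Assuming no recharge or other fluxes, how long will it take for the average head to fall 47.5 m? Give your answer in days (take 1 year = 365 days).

A = 678 km² = 6.78 × 10^8 m²
ΔV = S × A × Δh = 7.4 × 10^-4 × 6.78 × 10^8 × 47.5 = 2.383 × 10^7 m³
Q = 14 million m³/yr = 38360 m³/d
t = ΔV / Q = 2.383 × 10^7 m³ / 38360 m³/d = 621.3 d

t ≈ 621 days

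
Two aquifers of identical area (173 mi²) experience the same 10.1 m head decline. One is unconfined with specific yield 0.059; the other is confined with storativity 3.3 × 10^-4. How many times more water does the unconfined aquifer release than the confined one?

A = 173 mi² = 4.481 × 10^8 m²
Unconfined: ΔV_u = Sy × A × Δh = 0.059 × 4.481 × 10^8 × 10.1 = 2.67 × 10^8 m³
Confined: ΔV_c = S × A × Δh = 3.3 × 10^-4 × 4.481 × 10^8 × 10.1 = 1.493 × 10^6 m³
Ratio = ΔV_u / ΔV_c = Sy / S = 0.059 / 3.3 × 10^-4 = 178.8

ΔV_u / ΔV_c ≈ 179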